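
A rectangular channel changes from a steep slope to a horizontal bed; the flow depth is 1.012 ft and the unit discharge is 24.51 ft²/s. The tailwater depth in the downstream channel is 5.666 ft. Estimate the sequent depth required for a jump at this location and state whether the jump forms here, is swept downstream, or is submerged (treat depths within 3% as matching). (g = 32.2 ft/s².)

V₁ = q/y₁ = 24.51/1.012 = 24.22 ft/s. Fr₁ = V₁/√(g·y₁) = 24.22/√(32.2×1.012) = 4.243.
Sequent-depth ratio: y₂/y₁ = ½[√(1 + 8Fr₁²) − 1] = ½[√145.01 − 1] = 5.521.
y₂ = 5.521 × 1.012 = 5.587 ft.
Tailwater y_tw = 5.666 ft: y_tw ≈ y₂, so the jump forms here.

y₂ = 5.587 ft; the jump forms here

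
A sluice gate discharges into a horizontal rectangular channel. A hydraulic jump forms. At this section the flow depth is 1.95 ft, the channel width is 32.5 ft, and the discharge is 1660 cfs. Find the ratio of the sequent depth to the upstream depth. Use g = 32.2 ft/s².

y₂/y₁ = 4.20

q = Q/b = 1660/32.5 = 51.1 ft²/s; V₁ = q/y₁ = 26.2 ft/s. Fr₁ = V₁/√(g·y₁) = 3.31.
By Bélanger, y₂/y₁ = ½[√(1 + 8Fr₁²) − 1] = ½[√88.41 − 1] = 4.20.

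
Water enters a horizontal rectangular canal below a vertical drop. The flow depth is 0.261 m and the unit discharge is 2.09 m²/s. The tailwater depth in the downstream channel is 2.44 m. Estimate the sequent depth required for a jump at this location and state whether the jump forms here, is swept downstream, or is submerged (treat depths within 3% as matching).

V₁ = q/y₁ = 2.09/0.261 = 8.01 m/s. Fr₁ = V₁/√(g·y₁) = 8.01/√(9.81×0.261) = 5.00.
Sequent-depth ratio: y₂/y₁ = ½[√(1 + 8Fr₁²) − 1] = ½[√201.4 − 1] = 6.59.
y₂ = 6.59 × 0.261 = 1.72 m.
Tailwater y_tw = 2.44 m: y_tw > y₂, so the jump is submerged.

y₂ = 1.72 m; the jump is submerged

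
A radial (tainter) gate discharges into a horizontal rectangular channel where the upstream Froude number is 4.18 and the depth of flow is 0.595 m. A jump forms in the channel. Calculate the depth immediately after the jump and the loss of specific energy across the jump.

y₂ = 3.23 m; ΔE = 2.38 m

Fr₁ = 4.18 (given).
Bélanger equation: y₂/y₁ = ½[√(1 + 8Fr₁²) − 1] = ½[√140.8 − 1] = 5.43.
y₂ = 5.43 × 0.595 = 3.23 m.
V₁ = Fr₁·√(g·y₁) = 4.18×√(9.81×0.595) = 10.1 m/s; q = V₁·y₁ = 6.01 m²/s. V₂ = q/y₂ = 6.01/3.23 = 1.86 m/s. E₁ = y₁ + V₁²/2g = 5.79 m; E₂ = y₂ + V₂²/2g = 3.41 m. ΔE = E₁ − E₂ = 2.38 m.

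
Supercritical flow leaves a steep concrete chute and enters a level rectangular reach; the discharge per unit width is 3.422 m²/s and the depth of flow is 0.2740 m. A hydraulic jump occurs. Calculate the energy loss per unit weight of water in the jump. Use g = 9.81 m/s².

V₁ = q/y₁ = 3.422/0.2740 = 12.49 m/s. Fr₁ = V₁/√(g·y₁) = 12.49/√(9.81×0.2740) = 7.618.
Sequent-depth ratio: y₂/y₁ = ½[√(1 + 8Fr₁²) − 1] = ½[√465.23 − 1] = 10.28.
y₂ = 10.28 × 0.2740 = 2.818 m.
V₂ = q/y₂ = 3.422/2.818 = 1.214 m/s. E₁ = y₁ + V₁²/2g = 8.224 m; E₂ = y₂ + V₂²/2g = 2.893 m. ΔE = E₁ − E₂ = 5.331 m.

ΔE = 5.331 m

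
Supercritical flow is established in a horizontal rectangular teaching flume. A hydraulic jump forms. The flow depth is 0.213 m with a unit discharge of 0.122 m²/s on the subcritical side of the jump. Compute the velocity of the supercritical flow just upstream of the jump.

V₁ = 2.28 m/s

V₂ = q/y₂ = 0.122/0.213 = 0.573 m/s; Fr₂ = V₂/√(g·y₂) = 0.396.
The Bélanger relation is symmetric: y₁/y₂ = ½[√(1 + 8Fr₂²) − 1] = ½[√2.256 − 1] = 0.251.
y₁ = 0.251 × 0.213 = 0.0535 m.
V₁ = q/y₁ = 0.122/0.0535 = 2.28 m/s.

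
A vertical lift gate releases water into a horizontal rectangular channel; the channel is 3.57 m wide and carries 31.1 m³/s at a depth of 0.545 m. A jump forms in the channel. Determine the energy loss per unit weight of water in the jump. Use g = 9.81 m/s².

ΔE = 8.35 m

q = Q/b = 31.1/3.57 = 8.71 m²/s; V₁ = q/y₁ = 16.0 m/s. Fr₁ = V₁/√(g·y₁) = 6.91.
Bélanger equation: y₂/y₁ = ½[√(1 + 8Fr₁²) − 1] = ½[√383.3 − 1] = 9.29.
y₂ = 9.29 × 0.545 = 5.06 m.
V₂ = q/y₂ = 8.71/5.06 = 1.72 m/s. E₁ = y₁ + V₁²/2g = 13.6 m; E₂ = y₂ + V₂²/2g = 5.21 m. ΔE = E₁ − E₂ = 8.35 m.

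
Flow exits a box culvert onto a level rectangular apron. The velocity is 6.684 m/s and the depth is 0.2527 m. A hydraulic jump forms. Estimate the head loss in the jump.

Fr₁ = V₁/√(g·y₁) = 6.684/√(9.81×0.2527) = 4.245.
From the momentum equation for a rectangular channel, y₂/y₁ = ½[√(1 + 8Fr₁²) − 1] = ½[√145.17 − 1] = 5.524.
y₂ = 5.524 × 0.2527 = 1.396 m.
Head loss: ΔE = (y₂ − y₁)³/(4y₁y₂) = (1.396 − 0.2527)³/(4×0.2527×1.396) = 1.495/1.411 = 1.059 m.

ΔE = 1.059 m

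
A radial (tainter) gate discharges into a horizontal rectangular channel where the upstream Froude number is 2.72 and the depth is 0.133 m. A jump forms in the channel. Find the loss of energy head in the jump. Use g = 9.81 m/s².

ΔE = 0.132 m

Fr₁ = 2.72 (given).
Conjugate-depth relation: y₂/y₁ = ½[√(1 + 8Fr₁²) − 1] = ½[√60.19 − 1] = 3.38.
y₂ = 3.38 × 0.133 = 0.449 m.
Head loss: ΔE = (y₂ − y₁)³/(4y₁y₂) = (0.449 − 0.133)³/(4×0.133×0.449) = 0.0317/0.239 = 0.132 m.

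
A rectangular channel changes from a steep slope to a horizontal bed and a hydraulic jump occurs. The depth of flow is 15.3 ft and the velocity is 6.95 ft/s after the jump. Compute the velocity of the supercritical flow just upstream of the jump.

Fr₂ = V₂/√(g·y₂) = 6.95/√(32.2×15.3) = 0.313.
From the momentum equation (using Fr₂), y₁/y₂ = ½[√(1 + 8Fr₂²) − 1] = ½[√1.784 − 1] = 0.168.
y₁ = 0.168 × 15.3 = 2.57 ft.
V₁ = q/y₁ = 106/2.57 = 41.4 ft/s.

V₁ = 41.4 ft/s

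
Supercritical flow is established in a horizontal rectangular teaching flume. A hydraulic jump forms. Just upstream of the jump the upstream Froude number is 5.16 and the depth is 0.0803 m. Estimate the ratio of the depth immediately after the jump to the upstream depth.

y₂/y₁ = 6.81

Fr₁ = 5.16 (given).
Bélanger equation: y₂/y₁ = ½[√(1 + 8Fr₁²) − 1] = ½[√214.0 − 1] = 6.81.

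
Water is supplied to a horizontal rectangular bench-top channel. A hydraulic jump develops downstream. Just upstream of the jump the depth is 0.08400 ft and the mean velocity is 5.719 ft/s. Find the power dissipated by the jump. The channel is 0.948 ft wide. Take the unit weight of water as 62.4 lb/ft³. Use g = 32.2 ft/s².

Fr₁ = V₁/√(g·y₁) = 5.719/√(32.2×0.08400) = 3.477.
Conjugate-depth relation: y₂/y₁ = ½[√(1 + 8Fr₁²) − 1] = ½[√97.738 − 1] = 4.443.
y₂ = 4.443 × 0.08400 = 0.3732 ft.
Head loss: ΔE = (y₂ − y₁)³/(4y₁y₂) = (0.3732 − 0.08400)³/(4×0.08400×0.3732) = 0.02419/0.1254 = 0.1929 ft.
q = V₁·y₁ = 5.719 × 0.08400 = 0.4804 ft²/s. Q = q·b = 0.4804 × 0.948 = 0.4554 cfs. P = γ·Q·ΔE/550 = 62.4 × 0.4554 × 0.1929 / 550 = 0.009968 hp.

P = 0.009968 hp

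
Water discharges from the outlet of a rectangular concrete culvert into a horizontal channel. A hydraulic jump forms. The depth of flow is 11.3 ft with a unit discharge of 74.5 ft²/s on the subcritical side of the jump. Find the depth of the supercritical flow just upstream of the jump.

V₂ = q/y₂ = 74.5/11.3 = 6.59 ft/s; Fr₂ = V₂/√(g·y₂) = 0.346.
Since the conjugate-depth ratio holds either way, y₁/y₂ = ½[√(1 + 8Fr₂²) − 1] = ½[√1.956 − 1] = 0.199.
y₁ = 0.199 × 11.3 = 2.25 ft.

y₁ = 2.25 ft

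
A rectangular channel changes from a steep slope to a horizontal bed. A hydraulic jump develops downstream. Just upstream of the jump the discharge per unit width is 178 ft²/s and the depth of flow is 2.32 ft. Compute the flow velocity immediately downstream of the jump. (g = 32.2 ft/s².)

V₂ = 6.36 ft/s

V₁ = q/y₁ = 178/2.32 = 76.7 ft/s. Fr₁ = V₁/√(g·y₁) = 76.7/√(32.2×2.32) = 8.88.
Conjugate-depth relation: y₂/y₁ = ½[√(1 + 8Fr₁²) − 1] = ½[√631.4 − 1] = 12.1.
y₂ = 12.1 × 2.32 = 28.0 ft.
V₂ = q/y₂ = 178/28.0 = 6.36 ft/s.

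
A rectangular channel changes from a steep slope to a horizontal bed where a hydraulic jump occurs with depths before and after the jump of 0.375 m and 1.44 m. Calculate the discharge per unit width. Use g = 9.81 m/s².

q = 2.19 m²/s

For a rectangular channel the momentum equation gives q² = ½·g·y₁·y₂·(y₁ + y₂) = ½×9.81×0.375×1.44×1.81 = 4.81.
q = √4.81 = 2.19 m²/s.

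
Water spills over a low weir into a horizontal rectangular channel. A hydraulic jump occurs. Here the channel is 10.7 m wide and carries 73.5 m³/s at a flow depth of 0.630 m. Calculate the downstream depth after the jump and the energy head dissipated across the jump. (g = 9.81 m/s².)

q = Q/b = 73.5/10.7 = 6.87 m²/s; V₁ = q/y₁ = 10.9 m/s. Fr₁ = V₁/√(g·y₁) = 4.39.
By Bélanger, y₂/y₁ = ½[√(1 + 8Fr₁²) − 1] = ½[√154.9 − 1] = 5.72.
y₂ = 5.72 × 0.630 = 3.61 m.
V₂ = q/y₂ = 6.87/3.61 = 1.91 m/s. E₁ = y₁ + V₁²/2g = 6.69 m; E₂ = y₂ + V₂²/2g = 3.79 m. ΔE = E₁ − E₂ = 2.90 m.

y₂ = 3.61 m; ΔE = 2.90 m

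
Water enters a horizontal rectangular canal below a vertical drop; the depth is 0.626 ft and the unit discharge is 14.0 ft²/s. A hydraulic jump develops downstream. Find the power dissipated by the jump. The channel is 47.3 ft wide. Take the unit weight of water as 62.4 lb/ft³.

P = 308 hp

V₁ = q/y₁ = 14.0/0.626 = 22.4 ft/s. Fr₁ = V₁/√(g·y₁) = 22.4/√(32.2×0.626) = 4.98.
Sequent-depth ratio: y₂/y₁ = ½[√(1 + 8Fr₁²) − 1] = ½[√199.5 − 1] = 6.56.
y₂ = 6.56 × 0.626 = 4.11 ft.
V₂ = q/y₂ = 14.0/4.11 = 3.41 ft/s. E₁ = y₁ + V₁²/2g = 8.39 ft; E₂ = y₂ + V₂²/2g = 4.29 ft. ΔE = E₁ − E₂ = 4.10 ft.
Q = q·b = 14.0 × 47.3 = 662 cfs. P = γ·Q·ΔE/550 = 62.4 × 662 × 4.10 / 550 = 308 hp.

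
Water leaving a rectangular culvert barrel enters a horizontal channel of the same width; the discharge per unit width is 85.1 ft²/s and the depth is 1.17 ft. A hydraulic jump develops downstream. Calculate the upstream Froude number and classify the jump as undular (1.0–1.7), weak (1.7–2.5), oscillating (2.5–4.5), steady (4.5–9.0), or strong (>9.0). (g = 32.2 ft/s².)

Fr₁ = 11.9; strong jump

V₁ = q/y₁ = 85.1/1.17 = 72.7 ft/s. Fr₁ = V₁/√(g·y₁) = 72.7/√(32.2×1.17) = 11.9.
Fr₁ = 11.9 lies in the strong range.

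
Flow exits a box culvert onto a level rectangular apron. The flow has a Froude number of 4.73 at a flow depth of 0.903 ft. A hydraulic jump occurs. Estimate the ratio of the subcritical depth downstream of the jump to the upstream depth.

y₂/y₁ = 6.21

Fr₁ = 4.73 (given).
By Bélanger, y₂/y₁ = ½[√(1 + 8Fr₁²) − 1] = ½[√180.0 − 1] = 6.21.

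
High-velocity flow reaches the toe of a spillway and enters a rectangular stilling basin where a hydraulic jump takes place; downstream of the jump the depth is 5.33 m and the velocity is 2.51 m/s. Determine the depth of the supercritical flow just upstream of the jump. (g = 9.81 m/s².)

y₁ = 1.07 m

Fr₂ = V₂/√(g·y₂) = 2.51/√(9.81×5.33) = 0.347.
From the momentum equation (using Fr₂), y₁/y₂ = ½[√(1 + 8Fr₂²) − 1] = ½[√1.964 − 1] = 0.201.
y₁ = 0.201 × 5.33 = 1.07 m.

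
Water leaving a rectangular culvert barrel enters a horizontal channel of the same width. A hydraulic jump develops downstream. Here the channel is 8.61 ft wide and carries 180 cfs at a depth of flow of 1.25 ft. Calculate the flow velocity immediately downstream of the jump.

V₂ = 5.13 ft/s

q = Q/b = 180/8.61 = 20.9 ft²/s; V₁ = q/y₁ = 16.7 ft/s. Fr₁ = V₁/√(g·y₁) = 2.64.
By Bélanger, y₂/y₁ = ½[√(1 + 8Fr₁²) − 1] = ½[√56.60 − 1] = 3.26.
y₂ = 3.26 × 1.25 = 4.08 ft.
V₂ = q/y₂ = 20.9/4.08 = 5.13 ft/s.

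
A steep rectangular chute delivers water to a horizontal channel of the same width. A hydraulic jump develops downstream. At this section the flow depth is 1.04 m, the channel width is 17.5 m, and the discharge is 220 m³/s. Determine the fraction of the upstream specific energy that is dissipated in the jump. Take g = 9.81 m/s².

ΔE/E₁ = 0.366 (36.6%)

q = Q/b = 220/17.5 = 12.6 m²/s; V₁ = q/y₁ = 12.1 m/s. Fr₁ = V₁/√(g·y₁) = 3.78.
By Bélanger, y₂/y₁ = ½[√(1 + 8Fr₁²) − 1] = ½[√115.6 − 1] = 4.88.
y₂ = 4.88 × 1.04 = 5.07 m.
E₁ = y₁ + V₁²/2g = 8.49 m. ΔE = (y₂ − y₁)³/(4y₁y₂) = 3.10 m. ΔE/E₁ = 3.10/8.49 = 0.366.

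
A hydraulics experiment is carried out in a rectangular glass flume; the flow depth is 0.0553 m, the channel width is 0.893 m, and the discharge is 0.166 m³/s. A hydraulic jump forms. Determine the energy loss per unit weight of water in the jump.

q = Q/b = 0.166/0.893 = 0.186 m²/s; V₁ = q/y₁ = 3.36 m/s. Fr₁ = V₁/√(g·y₁) = 4.56.
Conjugate-depth relation: y₂/y₁ = ½[√(1 + 8Fr₁²) − 1] = ½[√167.6 − 1] = 5.97.
y₂ = 5.97 × 0.0553 = 0.330 m.
Head loss: ΔE = (y₂ − y₁)³/(4y₁y₂) = (0.330 − 0.0553)³/(4×0.0553×0.330) = 0.0208/0.0731 = 0.285 m.

ΔE = 0.285 m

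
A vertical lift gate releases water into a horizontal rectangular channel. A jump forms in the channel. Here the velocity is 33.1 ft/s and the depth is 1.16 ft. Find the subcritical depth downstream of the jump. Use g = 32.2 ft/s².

y₂ = 8.32 ft

Fr₁ = V₁/√(g·y₁) = 33.1/√(32.2×1.16) = 5.42.
By Bélanger, y₂/y₁ = ½[√(1 + 8Fr₁²) − 1] = ½[√235.7 − 1] = 7.18.
y₂ = 7.18 × 1.16 = 8.32 ft.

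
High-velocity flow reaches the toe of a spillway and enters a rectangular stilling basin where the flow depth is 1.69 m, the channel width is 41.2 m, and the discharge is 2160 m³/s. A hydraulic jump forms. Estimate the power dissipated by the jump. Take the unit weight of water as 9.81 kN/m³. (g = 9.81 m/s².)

q = Q/b = 2160/41.2 = 52.4 m²/s; V₁ = q/y₁ = 31.0 m/s. Fr₁ = V₁/√(g·y₁) = 7.62.
Conjugate-depth relation: y₂/y₁ = ½[√(1 + 8Fr₁²) − 1] = ½[√465.4 − 1] = 10.3.
y₂ = 10.3 × 1.69 = 17.4 m.
Head loss: ΔE = (y₂ − y₁)³/(4y₁y₂) = (17.4 − 1.69)³/(4×1.69×17.4) = 3865/118 = 32.9 m.
P = γ·Q·ΔE = 9.81 × 2160 × 32.9 = 696983 kW.

P = 696983 kW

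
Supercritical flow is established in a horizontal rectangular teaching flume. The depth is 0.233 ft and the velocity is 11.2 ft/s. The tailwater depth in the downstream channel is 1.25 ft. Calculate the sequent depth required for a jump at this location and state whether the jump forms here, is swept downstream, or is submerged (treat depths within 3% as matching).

y₂ = 1.24 ft; the jump forms here

Fr₁ = V₁/√(g·y₁) = 11.2/√(32.2×0.233) = 4.09.
By Bélanger, y₂/y₁ = ½[√(1 + 8Fr₁²) − 1] = ½[√134.8 − 1] = 5.30.
y₂ = 5.30 × 0.233 = 1.24 ft.
Tailwater y_tw = 1.25 ft: y_tw ≈ y₂, so the jump forms here.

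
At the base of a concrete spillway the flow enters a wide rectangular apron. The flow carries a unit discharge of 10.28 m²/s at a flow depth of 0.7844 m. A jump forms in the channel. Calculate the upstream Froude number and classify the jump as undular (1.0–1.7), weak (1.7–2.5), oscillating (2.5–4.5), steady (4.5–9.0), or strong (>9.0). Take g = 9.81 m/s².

V₁ = q/y₁ = 10.28/0.7844 = 13.11 m/s. Fr₁ = V₁/√(g·y₁) = 13.11/√(9.81×0.7844) = 4.724.
Fr₁ = 4.724 lies in the steady range.

Fr₁ = 4.724; steady jump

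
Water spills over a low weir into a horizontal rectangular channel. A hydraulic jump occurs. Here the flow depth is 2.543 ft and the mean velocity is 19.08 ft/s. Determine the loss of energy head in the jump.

ΔE = 0.8909 ft

Fr₁ = V₁/√(g·y₁) = 19.08/√(32.2×2.543) = 2.109.
Sequent-depth ratio: y₂/y₁ = ½[√(1 + 8Fr₁²) − 1] = ½[√36.567 − 1] = 2.524.
y₂ = 2.524 × 2.543 = 6.417 ft.
q = V₁·y₁ = 19.08 × 2.543 = 48.52 ft²/s. V₂ = q/y₂ = 48.52/6.417 = 7.561 ft/s. E₁ = y₁ + V₁²/2g = 8.196 ft; E₂ = y₂ + V₂²/2g = 7.305 ft. ΔE = E₁ − E₂ = 0.8909 ft.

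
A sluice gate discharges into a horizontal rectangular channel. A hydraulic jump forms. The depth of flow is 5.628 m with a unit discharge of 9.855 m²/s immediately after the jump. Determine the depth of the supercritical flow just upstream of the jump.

V₂ = q/y₂ = 9.855/5.628 = 1.751 m/s; Fr₂ = V₂/√(g·y₂) = 0.2357.
Since the conjugate-depth ratio holds either way, y₁/y₂ = ½[√(1 + 8Fr₂²) − 1] = ½[√1.4443 − 1] = 0.1009.
y₁ = 0.1009 × 5.628 = 0.5678 m.

y₁ = 0.5678 m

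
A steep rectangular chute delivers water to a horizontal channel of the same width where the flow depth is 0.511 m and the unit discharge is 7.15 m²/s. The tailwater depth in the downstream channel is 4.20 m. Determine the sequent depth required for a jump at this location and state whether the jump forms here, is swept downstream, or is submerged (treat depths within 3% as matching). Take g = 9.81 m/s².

V₁ = q/y₁ = 7.15/0.511 = 14.0 m/s. Fr₁ = V₁/√(g·y₁) = 14.0/√(9.81×0.511) = 6.25.
Bélanger equation: y₂/y₁ = ½[√(1 + 8Fr₁²) − 1] = ½[√313.4 − 1] = 8.35.
y₂ = 8.35 × 0.511 = 4.27 m.
Tailwater y_tw = 4.20 m: y_tw ≈ y₂, so the jump forms here.

y₂ = 4.27 m; the jump forms here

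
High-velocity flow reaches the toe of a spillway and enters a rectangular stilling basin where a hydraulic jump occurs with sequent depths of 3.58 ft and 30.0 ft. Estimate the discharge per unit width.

q = 241 ft²/s

For a rectangular channel the momentum equation gives q² = ½·g·y₁·y₂·(y₁ + y₂) = ½×32.2×3.58×30.0×33.6 = 58065.
q = √58065 = 241 ft²/s.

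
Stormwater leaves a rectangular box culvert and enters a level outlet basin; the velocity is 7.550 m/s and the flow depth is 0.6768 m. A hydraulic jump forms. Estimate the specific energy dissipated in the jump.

Fr₁ = V₁/√(g·y₁) = 7.550/√(9.81×0.6768) = 2.930.
Bélanger equation: y₂/y₁ = ½[√(1 + 8Fr₁²) − 1] = ½[√69.684 − 1] = 3.674.
y₂ = 3.674 × 0.6768 = 2.486 m.
q = V₁·y₁ = 7.550 × 0.6768 = 5.110 m²/s. V₂ = q/y₂ = 5.110/2.486 = 2.055 m/s. E₁ = y₁ + V₁²/2g = 3.582 m; E₂ = y₂ + V₂²/2g = 2.702 m. ΔE = E₁ − E₂ = 0.8804 m.

ΔE = 0.8804 m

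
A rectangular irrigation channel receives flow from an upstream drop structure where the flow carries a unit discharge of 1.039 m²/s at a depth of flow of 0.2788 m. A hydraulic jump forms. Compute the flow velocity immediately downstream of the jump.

V₁ = q/y₁ = 1.039/0.2788 = 3.727 m/s. Fr₁ = V₁/√(g·y₁) = 3.727/√(9.81×0.2788) = 2.253.
Bélanger equation: y₂/y₁ = ½[√(1 + 8Fr₁²) − 1] = ½[√41.623 − 1] = 2.726.
y₂ = 2.726 × 0.2788 = 0.7600 m.
V₂ = q/y₂ = 1.039/0.7600 = 1.367 m/s.

V₂ = 1.367 m/s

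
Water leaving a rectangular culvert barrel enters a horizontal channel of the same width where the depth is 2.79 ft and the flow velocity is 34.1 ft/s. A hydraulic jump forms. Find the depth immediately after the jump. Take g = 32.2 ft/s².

Fr₁ = V₁/√(g·y₁) = 34.1/√(32.2×2.79) = 3.60.
By Bélanger, y₂/y₁ = ½[√(1 + 8Fr₁²) − 1] = ½[√104.5 − 1] = 4.61.
y₂ = 4.61 × 2.79 = 12.9 ft.

y₂ = 12.9 ft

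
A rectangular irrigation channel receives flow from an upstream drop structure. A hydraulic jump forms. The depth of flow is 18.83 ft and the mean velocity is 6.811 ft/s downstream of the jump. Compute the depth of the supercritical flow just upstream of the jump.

Fr₂ = V₂/√(g·y₂) = 6.811/√(32.2×18.83) = 0.2766.
Since the conjugate-depth ratio holds either way, y₁/y₂ = ½[√(1 + 8Fr₂²) − 1] = ½[√1.6121 − 1] = 0.1348.
y₁ = 0.1348 × 18.83 = 2.539 ft.

y₁ = 2.539 ft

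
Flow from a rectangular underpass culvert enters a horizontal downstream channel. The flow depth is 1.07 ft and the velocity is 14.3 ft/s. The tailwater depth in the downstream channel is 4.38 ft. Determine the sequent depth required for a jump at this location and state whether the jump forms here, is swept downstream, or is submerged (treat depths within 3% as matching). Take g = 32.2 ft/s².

y₂ = 3.19 ft; the jump is submerged

Fr₁ = V₁/√(g·y₁) = 14.3/√(32.2×1.07) = 2.44.
By Bélanger, y₂/y₁ = ½[√(1 + 8Fr₁²) − 1] = ½[√48.48 − 1] = 2.98.
y₂ = 2.98 × 1.07 = 3.19 ft.
Tailwater y_tw = 4.38 ft: y_tw > y₂, so the jump is submerged.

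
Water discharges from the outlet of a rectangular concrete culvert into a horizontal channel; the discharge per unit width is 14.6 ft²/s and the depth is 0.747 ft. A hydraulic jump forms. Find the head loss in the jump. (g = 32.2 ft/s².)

V₁ = q/y₁ = 14.6/0.747 = 19.5 ft/s. Fr₁ = V₁/√(g·y₁) = 19.5/√(32.2×0.747) = 3.99.
Sequent-depth ratio: y₂/y₁ = ½[√(1 + 8Fr₁²) − 1] = ½[√128.1 − 1] = 5.16.
y₂ = 5.16 × 0.747 = 3.85 ft.
V₂ = q/y₂ = 14.6/3.85 = 3.79 ft/s. E₁ = y₁ + V₁²/2g = 6.68 ft; E₂ = y₂ + V₂²/2g = 4.08 ft. ΔE = E₁ − E₂ = 2.60 ft.

ΔE = 2.60 ft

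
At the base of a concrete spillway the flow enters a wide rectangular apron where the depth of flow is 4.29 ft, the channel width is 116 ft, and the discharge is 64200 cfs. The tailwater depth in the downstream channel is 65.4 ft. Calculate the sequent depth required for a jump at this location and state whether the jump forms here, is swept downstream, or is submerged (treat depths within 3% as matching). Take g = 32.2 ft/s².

q = Q/b = 64200/116 = 553 ft²/s; V₁ = q/y₁ = 129 ft/s. Fr₁ = V₁/√(g·y₁) = 11.0.
By Bélanger, y₂/y₁ = ½[√(1 + 8Fr₁²) − 1] = ½[√964.9 − 1] = 15.0.
y₂ = 15.0 × 4.29 = 64.5 ft.
Tailwater y_tw = 65.4 ft: y_tw ≈ y₂, so the jump forms here.

y₂ = 64.5 ft; the jump forms here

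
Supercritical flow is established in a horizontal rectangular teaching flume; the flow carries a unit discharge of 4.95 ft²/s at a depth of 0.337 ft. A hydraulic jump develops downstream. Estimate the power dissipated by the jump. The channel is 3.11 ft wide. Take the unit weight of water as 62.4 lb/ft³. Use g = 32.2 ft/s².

P = 2.84 hp

V₁ = q/y₁ = 4.95/0.337 = 14.7 ft/s. Fr₁ = V₁/√(g·y₁) = 14.7/√(32.2×0.337) = 4.46.
Conjugate-depth relation: y₂/y₁ = ½[√(1 + 8Fr₁²) − 1] = ½[√160.1 − 1] = 5.83.
y₂ = 5.83 × 0.337 = 1.96 ft.
V₂ = q/y₂ = 4.95/1.96 = 2.52 ft/s. E₁ = y₁ + V₁²/2g = 3.69 ft; E₂ = y₂ + V₂²/2g = 2.06 ft. ΔE = E₁ − E₂ = 1.63 ft.
Q = q·b = 4.95 × 3.11 = 15.4 cfs. P = γ·Q·ΔE/550 = 62.4 × 15.4 × 1.63 / 550 = 2.84 hp.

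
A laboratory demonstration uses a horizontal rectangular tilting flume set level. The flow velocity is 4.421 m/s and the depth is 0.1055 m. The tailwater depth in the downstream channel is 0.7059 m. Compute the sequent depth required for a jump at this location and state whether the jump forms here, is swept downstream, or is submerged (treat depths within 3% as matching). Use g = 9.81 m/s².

y₂ = 0.5978 m; the jump is submerged

Fr₁ = V₁/√(g·y₁) = 4.421/√(9.81×0.1055) = 4.346.
Bélanger equation: y₂/y₁ = ½[√(1 + 8Fr₁²) − 1] = ½[√152.08 − 1] = 5.666.
y₂ = 5.666 × 0.1055 = 0.5978 m.
Tailwater y_tw = 0.7059 m: y_tw > y₂, so the jump is submerged.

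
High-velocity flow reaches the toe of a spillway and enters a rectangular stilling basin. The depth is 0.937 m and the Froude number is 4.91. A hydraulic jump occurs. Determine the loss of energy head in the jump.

Fr₁ = 4.91 (given).
Bélanger equation: y₂/y₁ = ½[√(1 + 8Fr₁²) − 1] = ½[√193.9 − 1] = 6.46.
y₂ = 6.46 × 0.937 = 6.05 m.
V₁ = Fr₁·√(g·y₁) = 4.91×√(9.81×0.937) = 14.9 m/s; q = V₁·y₁ = 13.9 m²/s. V₂ = q/y₂ = 13.9/6.05 = 2.30 m/s. E₁ = y₁ + V₁²/2g = 12.2 m; E₂ = y₂ + V₂²/2g = 6.33 m. ΔE = E₁ − E₂ = 5.91 m.

ΔE = 5.91 m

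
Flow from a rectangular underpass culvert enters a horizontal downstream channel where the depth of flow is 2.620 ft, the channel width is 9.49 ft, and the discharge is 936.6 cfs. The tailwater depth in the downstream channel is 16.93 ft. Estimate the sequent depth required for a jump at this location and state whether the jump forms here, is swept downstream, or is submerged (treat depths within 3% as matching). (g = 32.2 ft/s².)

q = Q/b = 936.6/9.49 = 98.69 ft²/s; V₁ = q/y₁ = 37.67 ft/s. Fr₁ = V₁/√(g·y₁) = 4.101.
Conjugate-depth relation: y₂/y₁ = ½[√(1 + 8Fr₁²) − 1] = ½[√135.56 − 1] = 5.321.
y₂ = 5.321 × 2.620 = 13.94 ft.
Tailwater y_tw = 16.93 ft: y_tw > y₂, so the jump is submerged.

y₂ = 13.94 ft; the jump is submerged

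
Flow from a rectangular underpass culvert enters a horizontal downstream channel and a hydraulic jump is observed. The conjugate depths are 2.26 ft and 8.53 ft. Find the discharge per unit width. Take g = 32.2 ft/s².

For a rectangular channel the momentum equation gives q² = ½·g·y₁·y₂·(y₁ + y₂) = ½×32.2×2.26×8.53×10.8 = 3349.
q = √3349 = 57.9 ft²/s.

q = 57.9 ft²/s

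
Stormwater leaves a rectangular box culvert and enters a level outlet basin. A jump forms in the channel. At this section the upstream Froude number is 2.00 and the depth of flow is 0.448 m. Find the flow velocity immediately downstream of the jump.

Fr₁ = 2.00 (given).
Conjugate-depth relation: y₂/y₁ = ½[√(1 + 8Fr₁²) − 1] = ½[√33.00 − 1] = 2.37.
y₂ = 2.37 × 0.448 = 1.06 m.
V₁ = Fr₁·√(g·y₁) = 2.00×√(9.81×0.448) = 4.19 m/s; q = V₁·y₁ = 1.88 m²/s.
V₂ = q/y₂ = 1.88/1.06 = 1.77 m/s.

V₂ = 1.77 m/s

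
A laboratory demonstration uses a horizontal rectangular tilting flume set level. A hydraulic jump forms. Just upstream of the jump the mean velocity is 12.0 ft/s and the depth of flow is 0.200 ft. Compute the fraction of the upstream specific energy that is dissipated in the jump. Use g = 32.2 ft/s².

Fr₁ = V₁/√(g·y₁) = 12.0/√(32.2×0.200) = 4.73.
Sequent-depth ratio: y₂/y₁ = ½[√(1 + 8Fr₁²) − 1] = ½[√179.9 − 1] = 6.21.
y₂ = 6.21 × 0.200 = 1.24 ft.
E₁ = y₁ + V₁²/2g = 2.44 ft. ΔE = (y₂ − y₁)³/(4y₁y₂) = 1.14 ft. ΔE/E₁ = 1.14/2.44 = 0.467.

ΔE/E₁ = 0.467 (46.7%)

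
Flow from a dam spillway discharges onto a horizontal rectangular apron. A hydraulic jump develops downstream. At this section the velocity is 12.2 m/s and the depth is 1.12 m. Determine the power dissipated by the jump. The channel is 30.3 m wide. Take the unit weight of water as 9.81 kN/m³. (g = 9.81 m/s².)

Fr₁ = V₁/√(g·y₁) = 12.2/√(9.81×1.12) = 3.68.
Sequent-depth ratio: y₂/y₁ = ½[√(1 + 8Fr₁²) − 1] = ½[√109.4 − 1] = 4.73.
y₂ = 4.73 × 1.12 = 5.30 m.
Head loss: ΔE = (y₂ − y₁)³/(4y₁y₂) = (5.30 − 1.12)³/(4×1.12×5.30) = 72.9/23.7 = 3.07 m.
q = V₁·y₁ = 12.2 × 1.12 = 13.7 m²/s. Q = q·b = 13.7 × 30.3 = 414 m³/s. P = γ·Q·ΔE = 9.81 × 414 × 3.07 = 12470 kW.

P = 12470 kW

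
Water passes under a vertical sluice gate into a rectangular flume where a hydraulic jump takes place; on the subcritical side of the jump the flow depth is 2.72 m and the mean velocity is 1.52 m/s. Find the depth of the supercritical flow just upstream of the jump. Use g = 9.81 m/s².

Fr₂ = V₂/√(g·y₂) = 1.52/√(9.81×2.72) = 0.294.
Since the conjugate-depth ratio holds either way, y₁/y₂ = ½[√(1 + 8Fr₂²) − 1] = ½[√1.693 − 1] = 0.151.
y₁ = 0.151 × 2.72 = 0.409 m.

y₁ = 0.409 m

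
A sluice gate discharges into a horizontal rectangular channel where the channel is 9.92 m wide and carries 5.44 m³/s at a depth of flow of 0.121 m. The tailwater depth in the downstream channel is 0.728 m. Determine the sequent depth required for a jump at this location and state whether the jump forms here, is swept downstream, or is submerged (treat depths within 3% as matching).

y₂ = 0.654 m; the jump is submerged

q = Q/b = 5.44/9.92 = 0.548 m²/s; V₁ = q/y₁ = 4.53 m/s. Fr₁ = V₁/√(g·y₁) = 4.16.
Conjugate-depth relation: y₂/y₁ = ½[√(1 + 8Fr₁²) − 1] = ½[√139.4 − 1] = 5.40.
y₂ = 5.40 × 0.121 = 0.654 m.
Tailwater y_tw = 0.728 m: y_tw > y₂, so the jump is submerged.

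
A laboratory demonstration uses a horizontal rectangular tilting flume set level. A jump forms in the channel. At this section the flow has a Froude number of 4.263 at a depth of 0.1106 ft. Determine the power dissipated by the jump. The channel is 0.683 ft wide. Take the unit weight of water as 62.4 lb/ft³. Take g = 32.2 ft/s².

Fr₁ = 4.263 (given).
From the momentum equation for a rectangular channel, y₂/y₁ = ½[√(1 + 8Fr₁²) − 1] = ½[√146.39 − 1] = 5.549.
y₂ = 5.549 × 0.1106 = 0.6138 ft.
V₁ = Fr₁·√(g·y₁) = 4.263×√(32.2×0.1106) = 8.045 ft/s; q = V₁·y₁ = 0.8898 ft²/s. V₂ = q/y₂ = 0.8898/0.6138 = 1.450 ft/s. E₁ = y₁ + V₁²/2g = 1.116 ft; E₂ = y₂ + V₂²/2g = 0.6464 ft. ΔE = E₁ − E₂ = 0.4692 ft.
Q = q·b = 0.8898 × 0.683 = 0.6077 cfs. P = γ·Q·ΔE/550 = 62.4 × 0.6077 × 0.4692 / 550 = 0.03235 hp.

P = 0.03235 hp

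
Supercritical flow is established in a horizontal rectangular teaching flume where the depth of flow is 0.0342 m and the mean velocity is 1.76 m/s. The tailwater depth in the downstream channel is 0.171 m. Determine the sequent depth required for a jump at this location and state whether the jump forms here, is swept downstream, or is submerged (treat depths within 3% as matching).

Fr₁ = V₁/√(g·y₁) = 1.76/√(9.81×0.0342) = 3.04.
From the momentum equation for a rectangular channel, y₂/y₁ = ½[√(1 + 8Fr₁²) − 1] = ½[√74.86 − 1] = 3.83.
y₂ = 3.83 × 0.0342 = 0.131 m.
Tailwater y_tw = 0.171 m: y_tw > y₂, so the jump is submerged.

y₂ = 0.131 m; the jump is submerged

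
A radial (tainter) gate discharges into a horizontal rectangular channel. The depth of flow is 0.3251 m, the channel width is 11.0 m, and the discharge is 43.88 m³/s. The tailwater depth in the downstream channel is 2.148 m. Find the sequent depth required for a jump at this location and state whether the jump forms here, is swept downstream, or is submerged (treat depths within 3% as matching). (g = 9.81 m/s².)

y₂ = 3.001 m; the jump is swept downstream

q = Q/b = 43.88/11.0 = 3.989 m²/s; V₁ = q/y₁ = 12.27 m/s. Fr₁ = V₁/√(g·y₁) = 6.871.
By Bélanger, y₂/y₁ = ½[√(1 + 8Fr₁²) − 1] = ½[√378.67 − 1] = 9.230.
y₂ = 9.230 × 0.3251 = 3.001 m.
Tailwater y_tw = 2.148 m: y_tw < y₂, so the jump is swept downstream.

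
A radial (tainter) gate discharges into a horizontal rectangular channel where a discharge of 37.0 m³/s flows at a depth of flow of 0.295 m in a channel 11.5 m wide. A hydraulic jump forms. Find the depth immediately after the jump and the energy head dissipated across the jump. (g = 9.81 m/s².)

y₂ = 2.53 m; ΔE = 3.74 m

q = Q/b = 37.0/11.5 = 3.22 m²/s; V₁ = q/y₁ = 10.9 m/s. Fr₁ = V₁/√(g·y₁) = 6.41.
Sequent-depth ratio: y₂/y₁ = ½[√(1 + 8Fr₁²) − 1] = ½[√329.8 − 1] = 8.58.
y₂ = 8.58 × 0.295 = 2.53 m.
V₂ = q/y₂ = 3.22/2.53 = 1.27 m/s. E₁ = y₁ + V₁²/2g = 6.36 m; E₂ = y₂ + V₂²/2g = 2.61 m. ΔE = E₁ − E₂ = 3.74 m.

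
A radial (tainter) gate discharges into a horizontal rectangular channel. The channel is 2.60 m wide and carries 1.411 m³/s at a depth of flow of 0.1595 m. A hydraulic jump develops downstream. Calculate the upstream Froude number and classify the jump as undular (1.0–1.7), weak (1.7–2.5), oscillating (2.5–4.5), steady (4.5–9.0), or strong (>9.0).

q = Q/b = 1.411/2.60 = 0.5427 m²/s; V₁ = q/y₁ = 3.402 m/s. Fr₁ = V₁/√(g·y₁) = 2.720.
Fr₁ = 2.720 lies in the oscillating range.

Fr₁ = 2.720; oscillating jump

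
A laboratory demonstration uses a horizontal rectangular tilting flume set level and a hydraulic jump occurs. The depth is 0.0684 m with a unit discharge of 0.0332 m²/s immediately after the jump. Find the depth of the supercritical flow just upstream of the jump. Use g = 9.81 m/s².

y₁ = 0.0325 m

V₂ = q/y₂ = 0.0332/0.0684 = 0.485 m/s; Fr₂ = V₂/√(g·y₂) = 0.593.
Applying the sequent-depth relation in reverse, y₁/y₂ = ½[√(1 + 8Fr₂²) − 1] = ½[√3.809 − 1] = 0.476.
y₁ = 0.476 × 0.0684 = 0.0325 m.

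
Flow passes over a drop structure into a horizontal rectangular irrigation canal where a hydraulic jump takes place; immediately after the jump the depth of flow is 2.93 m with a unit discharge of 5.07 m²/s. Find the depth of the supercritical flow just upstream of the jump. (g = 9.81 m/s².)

y₁ = 0.519 m

V₂ = q/y₂ = 5.07/2.93 = 1.73 m/s; Fr₂ = V₂/√(g·y₂) = 0.323.
Since the conjugate-depth ratio holds either way, y₁/y₂ = ½[√(1 + 8Fr₂²) − 1] = ½[√1.833 − 1] = 0.177.
y₁ = 0.177 × 2.93 = 0.519 m.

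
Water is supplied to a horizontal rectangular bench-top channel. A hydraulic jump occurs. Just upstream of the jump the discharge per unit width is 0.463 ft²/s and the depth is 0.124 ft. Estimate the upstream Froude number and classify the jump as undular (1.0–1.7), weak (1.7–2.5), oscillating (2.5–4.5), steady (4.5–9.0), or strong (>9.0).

Fr₁ = 1.87; weak jump

V₁ = q/y₁ = 0.463/0.124 = 3.73 ft/s. Fr₁ = V₁/√(g·y₁) = 3.73/√(32.2×0.124) = 1.87.
Fr₁ = 1.87 lies in the weak range.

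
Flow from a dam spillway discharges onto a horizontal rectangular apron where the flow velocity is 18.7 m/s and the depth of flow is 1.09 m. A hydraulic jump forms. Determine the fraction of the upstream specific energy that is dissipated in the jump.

Fr₁ = V₁/√(g·y₁) = 18.7/√(9.81×1.09) = 5.72.
From the momentum equation for a rectangular channel, y₂/y₁ = ½[√(1 + 8Fr₁²) − 1] = ½[√262.6 − 1] = 7.60.
y₂ = 7.60 × 1.09 = 8.29 m.
E₁ = y₁ + V₁²/2g = 18.9 m. ΔE = (y₂ − y₁)³/(4y₁y₂) = 10.3 m. ΔE/E₁ = 10.3/18.9 = 0.546.

ΔE/E₁ = 0.546 (54.6%)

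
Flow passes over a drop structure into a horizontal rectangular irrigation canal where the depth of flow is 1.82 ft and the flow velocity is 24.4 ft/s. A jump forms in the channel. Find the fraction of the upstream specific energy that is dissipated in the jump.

Fr₁ = V₁/√(g·y₁) = 24.4/√(32.2×1.82) = 3.19.
From the momentum equation for a rectangular channel, y₂/y₁ = ½[√(1 + 8Fr₁²) − 1] = ½[√82.27 − 1] = 4.04.
y₂ = 4.04 × 1.82 = 7.34 ft.
E₁ = y₁ + V₁²/2g = 11.1 ft. ΔE = (y₂ − y₁)³/(4y₁y₂) = 3.15 ft. ΔE/E₁ = 3.15/11.1 = 0.285.

ΔE/E₁ = 0.285 (28.5%)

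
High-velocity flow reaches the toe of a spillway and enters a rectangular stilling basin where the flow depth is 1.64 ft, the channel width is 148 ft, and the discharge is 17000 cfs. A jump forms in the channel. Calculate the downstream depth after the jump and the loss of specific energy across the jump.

q = Q/b = 17000/148 = 115 ft²/s; V₁ = q/y₁ = 70.0 ft/s. Fr₁ = V₁/√(g·y₁) = 9.64.
Bélanger equation: y₂/y₁ = ½[√(1 + 8Fr₁²) − 1] = ½[√744.2 − 1] = 13.1.
y₂ = 13.1 × 1.64 = 21.5 ft.
Head loss: ΔE = (y₂ − y₁)³/(4y₁y₂) = (21.5 − 1.64)³/(4×1.64×21.5) = 7891/141 = 55.8 ft.

y₂ = 21.5 ft; ΔE = 55.8 ft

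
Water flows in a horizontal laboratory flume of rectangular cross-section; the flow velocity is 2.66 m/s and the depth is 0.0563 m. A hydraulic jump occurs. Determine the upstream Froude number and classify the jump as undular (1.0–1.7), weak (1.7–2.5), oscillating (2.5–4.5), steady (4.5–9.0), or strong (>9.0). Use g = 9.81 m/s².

Fr₁ = 3.58; oscillating jump

Fr₁ = V₁/√(g·y₁) = 2.66/√(9.81×0.0563) = 3.58.
Fr₁ = 3.58 lies in the oscillating range.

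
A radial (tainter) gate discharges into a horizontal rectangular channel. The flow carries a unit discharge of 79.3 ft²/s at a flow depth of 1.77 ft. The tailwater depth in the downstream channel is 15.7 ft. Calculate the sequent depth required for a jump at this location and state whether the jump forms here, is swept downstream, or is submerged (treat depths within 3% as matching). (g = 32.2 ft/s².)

y₂ = 14.0 ft; the jump is submerged

V₁ = q/y₁ = 79.3/1.77 = 44.8 ft/s. Fr₁ = V₁/√(g·y₁) = 44.8/√(32.2×1.77) = 5.93.
Sequent-depth ratio: y₂/y₁ = ½[√(1 + 8Fr₁²) − 1] = ½[√282.7 − 1] = 7.91.
y₂ = 7.91 × 1.77 = 14.0 ft.
Tailwater y_tw = 15.7 ft: y_tw > y₂, so the jump is submerged.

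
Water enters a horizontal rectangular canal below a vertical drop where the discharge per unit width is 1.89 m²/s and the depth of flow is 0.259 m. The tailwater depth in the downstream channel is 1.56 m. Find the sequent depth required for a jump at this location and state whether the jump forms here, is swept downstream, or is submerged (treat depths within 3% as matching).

V₁ = q/y₁ = 1.89/0.259 = 7.30 m/s. Fr₁ = V₁/√(g·y₁) = 7.30/√(9.81×0.259) = 4.58.
Bélanger equation: y₂/y₁ = ½[√(1 + 8Fr₁²) − 1] = ½[√168.7 − 1] = 5.99.
y₂ = 5.99 × 0.259 = 1.55 m.
Tailwater y_tw = 1.56 m: y_tw ≈ y₂, so the jump forms here.

y₂ = 1.55 m; the jump forms here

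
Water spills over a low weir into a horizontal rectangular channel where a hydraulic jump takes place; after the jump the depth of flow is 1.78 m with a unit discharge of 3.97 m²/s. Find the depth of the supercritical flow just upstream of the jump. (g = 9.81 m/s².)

y₁ = 0.722 m

V₂ = q/y₂ = 3.97/1.78 = 2.23 m/s; Fr₂ = V₂/√(g·y₂) = 0.534.
Since the conjugate-depth ratio holds either way, y₁/y₂ = ½[√(1 + 8Fr₂²) − 1] = ½[√3.279 − 1] = 0.405.
y₁ = 0.405 × 1.78 = 0.722 m.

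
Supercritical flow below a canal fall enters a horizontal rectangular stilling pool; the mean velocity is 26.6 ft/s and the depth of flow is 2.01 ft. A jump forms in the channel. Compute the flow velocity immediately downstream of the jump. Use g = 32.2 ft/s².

V₂ = 6.33 ft/s

Fr₁ = V₁/√(g·y₁) = 26.6/√(32.2×2.01) = 3.31.
From the momentum equation for a rectangular channel, y₂/y₁ = ½[√(1 + 8Fr₁²) − 1] = ½[√88.46 − 1] = 4.20.
y₂ = 4.20 × 2.01 = 8.45 ft.
q = V₁·y₁ = 26.6 × 2.01 = 53.5 ft²/s.
V₂ = q/y₂ = 53.5/8.45 = 6.33 ft/s.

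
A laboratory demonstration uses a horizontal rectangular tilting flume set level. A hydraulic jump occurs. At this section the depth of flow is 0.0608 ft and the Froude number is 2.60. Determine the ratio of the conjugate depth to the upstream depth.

y₂/y₁ = 3.21

Fr₁ = 2.60 (given).
From the momentum equation for a rectangular channel, y₂/y₁ = ½[√(1 + 8Fr₁²) − 1] = ½[√55.08 − 1] = 3.21.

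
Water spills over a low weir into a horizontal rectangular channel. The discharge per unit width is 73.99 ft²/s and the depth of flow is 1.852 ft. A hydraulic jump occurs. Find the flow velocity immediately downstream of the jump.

V₂ = 5.846 ft/s

V₁ = q/y₁ = 73.99/1.852 = 39.95 ft/s. Fr₁ = V₁/√(g·y₁) = 39.95/√(32.2×1.852) = 5.173.
Bélanger equation: y₂/y₁ = ½[√(1 + 8Fr₁²) − 1] = ½[√215.12 − 1] = 6.833.
y₂ = 6.833 × 1.852 = 12.66 ft.
V₂ = q/y₂ = 73.99/12.66 = 5.846 ft/s.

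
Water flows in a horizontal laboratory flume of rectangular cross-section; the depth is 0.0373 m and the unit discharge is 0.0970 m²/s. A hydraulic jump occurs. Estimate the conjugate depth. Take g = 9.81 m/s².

y₂ = 0.209 m

V₁ = q/y₁ = 0.0970/0.0373 = 2.60 m/s. Fr₁ = V₁/√(g·y₁) = 2.60/√(9.81×0.0373) = 4.30.
Sequent-depth ratio: y₂/y₁ = ½[√(1 + 8Fr₁²) − 1] = ½[√148.9 − 1] = 5.60.
y₂ = 5.60 × 0.0373 = 0.209 m.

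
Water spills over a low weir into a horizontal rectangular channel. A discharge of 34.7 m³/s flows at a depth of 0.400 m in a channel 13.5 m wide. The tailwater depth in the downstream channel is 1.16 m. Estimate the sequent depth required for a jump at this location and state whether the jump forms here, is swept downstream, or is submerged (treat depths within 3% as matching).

y₂ = 1.65 m; the jump is swept downstream

q = Q/b = 34.7/13.5 = 2.57 m²/s; V₁ = q/y₁ = 6.43 m/s. Fr₁ = V₁/√(g·y₁) = 3.24.
Bélanger equation: y₂/y₁ = ½[√(1 + 8Fr₁²) − 1] = ½[√85.18 − 1] = 4.11.
y₂ = 4.11 × 0.400 = 1.65 m.
Tailwater y_tw = 1.16 m: y_tw < y₂, so the jump is swept downstream.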